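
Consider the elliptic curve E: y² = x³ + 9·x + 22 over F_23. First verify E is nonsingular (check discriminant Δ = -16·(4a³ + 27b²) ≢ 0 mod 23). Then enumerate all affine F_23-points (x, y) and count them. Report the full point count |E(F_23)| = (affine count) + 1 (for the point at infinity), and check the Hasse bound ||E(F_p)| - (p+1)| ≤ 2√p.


Affine points = {(1, 3), (1, 20), (2, 5), (2, 18), (5, 10), (5, 13), (6, 4), (6, 19), (8, 10), (8, 13), (9, 2), (9, 21), (10, 10), (10, 13), (11, 7), (11, 16), (12, 8), (12, 15), (13, 6), (13, 17), (15, 6), (15, 17), (18, 6), (18, 17), (22, 9), (22, 14)}; affine count = 26; |E(F_23)| = 27.

Discriminant check: Δ ∝ 4a³ + 27b² = 4·9³ + 27·22² = 4·729 + 27·484 ≡ 22 (mod 23). Nonzero ⇒ E is nonsingular.
For each x ∈ F_23, compute rhs = x³ + 9·x + 22 mod 23, then count y ∈ F_23 with y² ≡ rhs.
  x = 0: rhs = 22, matching y values: none (0 points).
  x = 1: rhs = 9, matching y values: 3, 20 (2 points).
  x = 2: rhs = 2, matching y values: 5, 18 (2 points).
  x = 3: rhs = 7, matching y values: none (0 points).
  x = 4: rhs = 7, matching y values: none (0 points).
  x = 5: rhs = 8, matching y values: 10, 13 (2 points).
  x = 6: rhs = 16, matching y values: 4, 19 (2 points).
  x = 7: rhs = 14, matching y values: none (0 points).
  x = 8: rhs = 8, matching y values: 10, 13 (2 points).
  x = 9: rhs = 4, matching y values: 2, 21 (2 points).
  x = 10: rhs = 8, matching y values: 10, 13 (2 points).
  x = 11: rhs = 3, matching y values: 7, 16 (2 points).
  x = 12: rhs = 18, matching y values: 8, 15 (2 points).
  x = 13: rhs = 13, matching y values: 6, 17 (2 points).
  x = 14: rhs = 17, matching y values: none (0 points).
  x = 15: rhs = 13, matching y values: 6, 17 (2 points).
  x = 16: rhs = 7, matching y values: none (0 points).
  x = 17: rhs = 5, matching y values: none (0 points).
  x = 18: rhs = 13, matching y values: 6, 17 (2 points).
  x = 19: rhs = 14, matching y values: none (0 points).
  x = 20: rhs = 14, matching y values: none (0 points).
  x = 21: rhs = 19, matching y values: none (0 points).
  x = 22: rhs = 12, matching y values: 9, 14 (2 points).
Total affine count: 26.
Full point count |E(F_23)| = 26 + 1 = 27.
Hasse bound: |27 − (23+1)| = |3| = 3 ≤ 2√23 ≈ 9.5917 ✓.


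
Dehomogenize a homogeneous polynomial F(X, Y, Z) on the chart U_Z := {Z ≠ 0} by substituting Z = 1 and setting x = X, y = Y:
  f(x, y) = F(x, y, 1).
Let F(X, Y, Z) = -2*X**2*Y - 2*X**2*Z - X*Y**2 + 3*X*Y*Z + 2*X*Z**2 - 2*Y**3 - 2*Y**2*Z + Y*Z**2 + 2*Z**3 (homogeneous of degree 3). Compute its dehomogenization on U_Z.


f(x, y) = -2*x**2*y - 2*x**2 - x*y**2 + 3*x*y + 2*x - 2*y**3 - 2*y**2 + y + 2

On U_Z we set Z = 1. Each monomial c·X^i·Y^j·Z^k in F becomes c·x^i·y^j·1^k = c·x^i·y^j.
Substituting Z = 1: F(X, Y, 1) = -2*x**2*y - 2*x**2 - x*y**2 + 3*x*y + 2*x - 2*y**3 - 2*y**2 + y + 2.
Note: deg(f) ≤ deg(F) = 3; strict inequality happens when F is divisible by Z (lost terms).


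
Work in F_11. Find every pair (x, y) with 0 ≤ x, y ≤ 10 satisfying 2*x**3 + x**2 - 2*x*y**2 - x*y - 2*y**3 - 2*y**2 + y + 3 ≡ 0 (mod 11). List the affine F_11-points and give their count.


Affine F_11-points: {(0, 1), (0, 3), (0, 6), (1, 1), (2, 3), (3, 0), (3, 3), (3, 4), (4, 1), (6, 4), (6, 5), (6, 6), (7, 4), (9, 2), (10, 6)}; count = 15.

For each of the 121 pairs (x, y) ∈ F_11², evaluate f(x, y) mod 11. Record the zeros.
  x = 0: [0↦3, 1↦0, 2↦3, 3↦0, 4↦1, 5↦5, 6↦0, 7↦7, 8↦3, 9↦9, 10↦2]  zeros at y ∈ {1, 3, 6}
  x = 1: [0↦6, 1↦0, 2↦7, 3↦4, 4↦1, 5↦8, 6↦2, 7↦4, 8↦2, 9↦6, 10↦4]  zeros at y ∈ {1}
  x = 2: [0↦1, 1↦3, 2↦3, 3↦0, 4↦4, 5↦3, 6↦7, 7↦4, 8↦4, 9↦6, 10↦9]  zeros at y ∈ {3}
  x = 3: [0↦0, 1↦10, 2↦3, 3↦0, 4↦0, 5↦2, 6↦5, 7↦8, 8↦10, 9↦10, 10↦7]  zeros at y ∈ {0, 3, 4}
  x = 4: [0↦4, 1↦0, 2↦8, 3↦5, 4↦1, 5↦6, 6↦8, 7↦6, 8↦10, 9↦8, 10↦10]  zeros at y ∈ {1}
  x = 5: [0↦3, 1↦7, 2↦8, 3↦5, 4↦8, 5↦5, 6↦6, 7↦10, 8↦5, 9↦1, 10↦8]  zeros at y ∈ ∅
  x = 6: [0↦9, 1↦10, 2↦4, 3↦1, 4↦0, 5↦0, 6↦0, 7↦10, 8↦7, 9↦1, 10↦2]  zeros at y ∈ {4, 5, 6}
  x = 7: [0↦1, 1↦10, 2↦8, 3↦5, 4↦0, 5↦3, 6↦2, 7↦7, 8↦6, 9↦9, 10↦4]  zeros at y ∈ {4}
  x = 8: [0↦2, 1↦8, 2↦10, 3↦7, 4↦9, 5↦4, 6↦2, 7↦2, 8↦3, 9↦4, 10↦4]  zeros at y ∈ ∅
  x = 9: [0↦2, 1↦5, 2↦0, 3↦8, 4↦6, 5↦4, 6↦1, 7↦7, 8↦10, 9↦9, 10↦3]  zeros at y ∈ {2}
  x = 10: [0↦2, 1↦2, 2↦1, 3↦9, 4↦3, 5↦4, 6↦0, 7↦1, 8↦6, 9↦3, 10↦2]  zeros at y ∈ {6}
Collecting zeros: affine points = {(0, 1), (0, 3), (0, 6), (1, 1), (2, 3), (3, 0), (3, 3), (3, 4), (4, 1), (6, 4), (6, 5), (6, 6), (7, 4), (9, 2), (10, 6)}.
Total count |C(F_11)_aff| = 15.


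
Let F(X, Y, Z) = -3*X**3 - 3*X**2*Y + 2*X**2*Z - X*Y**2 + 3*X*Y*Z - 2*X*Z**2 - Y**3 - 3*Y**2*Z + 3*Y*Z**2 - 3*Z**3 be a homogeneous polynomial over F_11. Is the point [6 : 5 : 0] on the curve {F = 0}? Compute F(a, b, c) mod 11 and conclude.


F(6,5,0) ≡ 0 (mod 11); P is on the curve.

Evaluate F(6, 5, 0) term-by-term (mod 11).
  -3*X**3 ↦ -3·216·1·1 = -648
  -3*X**2*Y ↦ -3·36·5·1 = -540
  2*X**2*Z ↦ 2·36·1·0 = 0
  -X*Y**2 ↦ -1·6·25·1 = -150
  3*X*Y*Z ↦ 3·6·5·0 = 0
  -2*X*Z**2 ↦ -2·6·1·0 = 0
  -Y**3 ↦ -1·1·125·1 = -125
  -3*Y**2*Z ↦ -3·1·25·0 = 0
  3*Y*Z**2 ↦ 3·1·5·0 = 0
  -3*Z**3 ↦ -3·1·1·0 = 0
Sum: F(6, 5, 0) = (-648) + (-540) + (0) + (-150) + (0) + (0) + (-125) + (0) + (0) + (0) = -1463.
Reducing mod 11: -1463 ≡ 0 (mod 11).
Since F(a, b, c) ≡ 0 (mod 11), P lies on the curve.


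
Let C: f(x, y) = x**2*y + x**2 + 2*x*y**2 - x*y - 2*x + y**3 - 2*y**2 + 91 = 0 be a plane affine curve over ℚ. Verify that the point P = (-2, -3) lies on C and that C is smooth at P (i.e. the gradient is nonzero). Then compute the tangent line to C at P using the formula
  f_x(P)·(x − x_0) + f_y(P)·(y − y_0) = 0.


Tangent line at P: 27*x + 69*y + 261 = 0.

Step 1: f(-2, -3) = 0, so P lies on C.
Step 2: partial derivatives
  f_x(x, y) = 2*x*y + 2*x + 2*y**2 - y - 2, f_y(x, y) = x**2 + 4*x*y - x + 3*y**2 - 4*y.
  f_x(P) = 27, f_y(P) = 69 (gradient nonzero, so P is smooth).
Step 3: tangent line at P: 27·(x − -2) + 69·(y − -3) = 0.
Expanding: 27*x + 69*y + 261 = 0.


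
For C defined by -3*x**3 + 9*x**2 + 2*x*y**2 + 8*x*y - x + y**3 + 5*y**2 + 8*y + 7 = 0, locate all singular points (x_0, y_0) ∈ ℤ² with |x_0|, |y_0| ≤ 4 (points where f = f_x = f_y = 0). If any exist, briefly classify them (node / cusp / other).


Singular points: {(1, -2)}; classification: cusp.

Compute partial derivatives:
  f_x = -9*x**2 + 18*x + 2*y**2 + 8*y - 1.
  f_y = 4*x*y + 8*x + 3*y**2 + 10*y + 8.
Scan x_0 ∈ {−4, ..., 4}. For each x_0, f_y(x_0, y) is a polynomial in y; find its integer roots y ∈ {−4, ..., 4}, then test f_x and f at those candidates.
  x = -4: f_y(-4, y) = 3*y**2 - 6*y - 24; vanishes at y ∈ {-2, 4}. (-4, -2): f_x = -225 ≠ 0; (-4, 4): f_x = -153 ≠ 0.
  x = -3: f_y(-3, y) = 3*y**2 - 2*y - 16; vanishes at y ∈ {-2}. (-3, -2): f_x = -144 ≠ 0.
  x = -2: f_y(-2, y) = 3*y**2 + 2*y - 8; vanishes at y ∈ {-2}. (-2, -2): f_x = -81 ≠ 0.
  x = -1: f_y(-1, y) = 3*y**2 + 6*y; vanishes at y ∈ {-2, 0}. (-1, -2): f_x = -36 ≠ 0; (-1, 0): f_x = -28 ≠ 0.
  x = 0: f_y(0, y) = 3*y**2 + 10*y + 8; vanishes at y ∈ {-2}. (0, -2): f_x = -9 ≠ 0.
  x = 1: f_y(1, y) = 3*y**2 + 14*y + 16; vanishes at y ∈ {-2}. (1, -2): f_x = 0, f = 0 — SINGULAR.
  x = 2: f_y(2, y) = 3*y**2 + 18*y + 24; vanishes at y ∈ {-4, -2}. (2, -4): f_x = -1 ≠ 0; (2, -2): f_x = -9 ≠ 0.
  x = 3: f_y(3, y) = 3*y**2 + 22*y + 32; vanishes at y ∈ {-2}. (3, -2): f_x = -36 ≠ 0.
  x = 4: f_y(4, y) = 3*y**2 + 26*y + 40; vanishes at y ∈ {-2}. (4, -2): f_x = -81 ≠ 0.
Only singular point on the grid: (1, -2).
Classify: substitute x = 1 + u, y = -2 + v and expand: f = -3*u**3 + 2*u*v**2 + v**3 + v**2.
No constant or linear terms (consistent with a singular point). Quadratic part: v**2. Cubic part: -3*u**3 + 2*u*v**2 + v**3.
The quadratic part v**2 is a perfect square, so there is a single (double) tangent line v = 0, i.e. y = -2. Restricting the cubic part to that line (v = 0) leaves -3*u**3 ≠ 0, so f is not divisible by v and the branch is v² ≈ 3*u**3 to lowest order — this is a cusp.
Classification: cusp.


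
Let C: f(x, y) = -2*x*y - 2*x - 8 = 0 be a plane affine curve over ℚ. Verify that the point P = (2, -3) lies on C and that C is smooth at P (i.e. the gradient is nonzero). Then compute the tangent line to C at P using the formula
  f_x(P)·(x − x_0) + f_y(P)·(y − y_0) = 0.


Tangent line at P: 4*x - 4*y - 20 = 0.

Step 1: f(2, -3) = 0, so P lies on C.
Step 2: partial derivatives
  f_x(x, y) = -2*y - 2, f_y(x, y) = -2*x.
  f_x(P) = 4, f_y(P) = -4 (gradient nonzero, so P is smooth).
Step 3: tangent line at P: 4·(x − 2) + -4·(y − -3) = 0.
Expanding: 4*x - 4*y - 20 = 0.


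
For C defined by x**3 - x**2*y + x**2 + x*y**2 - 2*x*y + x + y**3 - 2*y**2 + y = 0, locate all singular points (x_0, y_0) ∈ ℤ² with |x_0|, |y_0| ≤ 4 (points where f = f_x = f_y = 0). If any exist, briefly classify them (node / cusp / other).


Singular points: {(0, 1)}; classification: cusp.

Compute partial derivatives:
  f_x = 3*x**2 - 2*x*y + 2*x + y**2 - 2*y + 1.
  f_y = -x**2 + 2*x*y - 2*x + 3*y**2 - 4*y + 1.
Scan x_0 ∈ {−4, ..., 4}. For each x_0, f_y(x_0, y) is a polynomial in y; find its integer roots y ∈ {−4, ..., 4}, then test f_x and f at those candidates.
  x = -4: f_y(-4, y) = 3*y**2 - 12*y - 7; no integer root y with |y| ≤ 4.
  x = -3: f_y(-3, y) = 3*y**2 - 10*y - 2; no integer root y with |y| ≤ 4.
  x = -2: f_y(-2, y) = 3*y**2 - 8*y + 1; no integer root y with |y| ≤ 4.
  x = -1: f_y(-1, y) = 3*y**2 - 6*y + 2; no integer root y with |y| ≤ 4.
  x = 0: f_y(0, y) = 3*y**2 - 4*y + 1; vanishes at y ∈ {1}. (0, 1): f_x = 0, f = 0 — SINGULAR.
  x = 1: f_y(1, y) = 3*y**2 - 2*y - 2; no integer root y with |y| ≤ 4.
  x = 2: f_y(2, y) = 3*y**2 - 7; no integer root y with |y| ≤ 4.
  x = 3: f_y(3, y) = 3*y**2 + 2*y - 14; no integer root y with |y| ≤ 4.
  x = 4: f_y(4, y) = 3*y**2 + 4*y - 23; no integer root y with |y| ≤ 4.
Only singular point on the grid: (0, 1).
Classify: substitute x = 0 + u, y = 1 + v and expand: f = u**3 - u**2*v + u*v**2 + v**3 + v**2.
No constant or linear terms (consistent with a singular point). Quadratic part: v**2. Cubic part: u**3 - u**2*v + u*v**2 + v**3.
The quadratic part v**2 is a perfect square, so there is a single (double) tangent line v = 0, i.e. y = 1. Restricting the cubic part to that line (v = 0) leaves u**3 ≠ 0, so f is not divisible by v and the branch is v² ≈ -u**3 to lowest order — this is a cusp.
Classification: cusp.


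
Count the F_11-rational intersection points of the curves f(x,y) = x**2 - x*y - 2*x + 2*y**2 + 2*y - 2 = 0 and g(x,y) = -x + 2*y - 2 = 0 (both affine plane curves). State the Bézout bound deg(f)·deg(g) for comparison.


Common zeros: {(3, 8), (8, 5)}; count = 2; Bézout bound = 2.

deg(f) = 2, deg(g) = 1, so Bézout bound = 2.
Scan x ∈ F_11. For each x, list the y ∈ F_11 with f(x, y) ≡ 0 and those with g(x, y) ≡ 0 (mod 11); the common zeros in that column are the intersection.
  x = 0: f ≡ 0 at y ∈ {3, 7}; g ≡ 0 at y ∈ {1}; common: ∅.
  x = 1: f ≡ 0 at y ∈ {1, 4}; g ≡ 0 at y ∈ {7}; common: ∅.
  x = 2: f ≡ 0 at y ∈ {1, 10}; g ≡ 0 at y ∈ {2}; common: ∅.
  x = 3: f ≡ 0 at y ∈ {8, 9}; g ≡ 0 at y ∈ {8}; common: {8}.
  x = 4: f ≡ 0 at y ∈ {6}; g ≡ 0 at y ∈ {3}; common: ∅.
  x = 5: f ≡ 0 at y ∈ {3, 4}; g ≡ 0 at y ∈ {9}; common: ∅.
  x = 6: f ≡ 0 at y ∈ {0, 2}; g ≡ 0 at y ∈ {4}; common: ∅.
  x = 7: f ≡ 0 at y ∈ {0, 8}; g ≡ 0 at y ∈ {10}; common: ∅.
  x = 8: f ≡ 0 at y ∈ {5, 9}; g ≡ 0 at y ∈ {5}; common: {5}.
  x = 9: f ≡ 0 at y ∈ {2, 7}; g ≡ 0 at y ∈ {0}; common: ∅.
  x = 10: f ≡ 0 at y ∈ {5, 10}; g ≡ 0 at y ∈ {6}; common: ∅.
Collecting: common zeros = {(3, 8), (8, 5)}, so the count is 2.
Comparison with the Bézout bound: 2 ≤ 2 = deg(f)·deg(g), as expected for curves with no common component (the bound is attained).


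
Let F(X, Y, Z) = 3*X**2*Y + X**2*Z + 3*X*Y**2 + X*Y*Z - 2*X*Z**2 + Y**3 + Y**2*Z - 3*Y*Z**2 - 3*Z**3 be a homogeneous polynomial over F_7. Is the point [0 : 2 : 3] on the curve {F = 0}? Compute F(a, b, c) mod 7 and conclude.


F(0,2,3) ≡ 4 (mod 7); P is NOT on the curve.

Evaluate F(0, 2, 3) term-by-term (mod 7).
  3*X**2*Y ↦ 3·0·2·1 = 0
  X**2*Z ↦ 1·0·1·3 = 0
  3*X*Y**2 ↦ 3·0·4·1 = 0
  X*Y*Z ↦ 1·0·2·3 = 0
  -2*X*Z**2 ↦ -2·0·1·9 = 0
  Y**3 ↦ 1·1·8·1 = 8
  Y**2*Z ↦ 1·1·4·3 = 12
  -3*Y*Z**2 ↦ -3·1·2·9 = -54
  -3*Z**3 ↦ -3·1·1·27 = -81
Sum: F(0, 2, 3) = (0) + (0) + (0) + (0) + (0) + (8) + (12) + (-54) + (-81) = -115.
Reducing mod 7: -115 ≡ 4 (mod 7).
Since F(a, b, c) ≡ 4 ≠ 0 (mod 7), P does NOT lie on the curve.


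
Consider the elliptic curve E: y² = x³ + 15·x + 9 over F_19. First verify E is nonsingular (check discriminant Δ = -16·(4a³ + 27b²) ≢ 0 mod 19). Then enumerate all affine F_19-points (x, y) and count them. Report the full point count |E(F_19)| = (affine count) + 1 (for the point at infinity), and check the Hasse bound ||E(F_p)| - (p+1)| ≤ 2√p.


Affine points = {(0, 3), (0, 16), (1, 5), (1, 14), (2, 3), (2, 16), (3, 9), (3, 10), (4, 0), (5, 0), (6, 7), (6, 12), (7, 1), (7, 18), (10, 0), (11, 2), (11, 17), (12, 6), (12, 13), (13, 8), (13, 11), (17, 3), (17, 16)}; affine count = 23; |E(F_19)| = 24.

Discriminant check: Δ ∝ 4a³ + 27b² = 4·15³ + 27·9² = 4·3375 + 27·81 ≡ 12 (mod 19). Nonzero ⇒ E is nonsingular.
For each x ∈ F_19, compute rhs = x³ + 15·x + 9 mod 19, then count y ∈ F_19 with y² ≡ rhs.
  x = 0: rhs = 9, matching y values: 3, 16 (2 points).
  x = 1: rhs = 6, matching y values: 5, 14 (2 points).
  x = 2: rhs = 9, matching y values: 3, 16 (2 points).
  x = 3: rhs = 5, matching y values: 9, 10 (2 points).
  x = 4: rhs = 0, matching y values: 0 (1 points).
  x = 5: rhs = 0, matching y values: 0 (1 points).
  x = 6: rhs = 11, matching y values: 7, 12 (2 points).
  x = 7: rhs = 1, matching y values: 1, 18 (2 points).
  x = 8: rhs = 14, matching y values: none (0 points).
  x = 9: rhs = 18, matching y values: none (0 points).
  x = 10: rhs = 0, matching y values: 0 (1 points).
  x = 11: rhs = 4, matching y values: 2, 17 (2 points).
  x = 12: rhs = 17, matching y values: 6, 13 (2 points).
  x = 13: rhs = 7, matching y values: 8, 11 (2 points).
  x = 14: rhs = 18, matching y values: none (0 points).
  x = 15: rhs = 18, matching y values: none (0 points).
  x = 16: rhs = 13, matching y values: none (0 points).
  x = 17: rhs = 9, matching y values: 3, 16 (2 points).
  x = 18: rhs = 12, matching y values: none (0 points).
Total affine count: 23.
Full point count |E(F_19)| = 23 + 1 = 24.
Hasse bound: |24 − (19+1)| = |4| = 4 ≤ 2√19 ≈ 8.7178 ✓.


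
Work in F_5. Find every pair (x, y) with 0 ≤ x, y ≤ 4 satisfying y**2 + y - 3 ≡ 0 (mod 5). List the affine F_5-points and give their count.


Affine F_5-points: ∅; count = 0.

For each of the 25 pairs (x, y) ∈ F_5², evaluate f(x, y) mod 5. Record the zeros.
  x = 0: [0↦2, 1↦4, 2↦3, 3↦4, 4↦2]  zeros at y ∈ ∅
  x = 1: [0↦2, 1↦4, 2↦3, 3↦4, 4↦2]  zeros at y ∈ ∅
  x = 2: [0↦2, 1↦4, 2↦3, 3↦4, 4↦2]  zeros at y ∈ ∅
  x = 3: [0↦2, 1↦4, 2↦3, 3↦4, 4↦2]  zeros at y ∈ ∅
  x = 4: [0↦2, 1↦4, 2↦3, 3↦4, 4↦2]  zeros at y ∈ ∅
Collecting zeros: affine points = ∅.
Total count |C(F_5)_aff| = 0.


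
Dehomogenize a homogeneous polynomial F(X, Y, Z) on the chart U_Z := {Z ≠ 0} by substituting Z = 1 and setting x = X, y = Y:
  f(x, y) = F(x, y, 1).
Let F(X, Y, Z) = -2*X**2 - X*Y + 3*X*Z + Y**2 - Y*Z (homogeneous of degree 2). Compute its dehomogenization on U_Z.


f(x, y) = -2*x**2 - x*y + 3*x + y**2 - y

On U_Z we set Z = 1. Each monomial c·X^i·Y^j·Z^k in F becomes c·x^i·y^j·1^k = c·x^i·y^j.
Substituting Z = 1: F(X, Y, 1) = -2*x**2 - x*y + 3*x + y**2 - y.
Note: deg(f) ≤ deg(F) = 2; strict inequality happens when F is divisible by Z (lost terms).


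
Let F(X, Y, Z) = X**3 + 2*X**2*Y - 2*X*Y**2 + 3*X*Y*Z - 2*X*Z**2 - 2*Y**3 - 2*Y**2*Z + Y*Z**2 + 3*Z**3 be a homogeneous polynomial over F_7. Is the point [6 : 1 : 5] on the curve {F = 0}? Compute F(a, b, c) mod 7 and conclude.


F(6,1,5) ≡ 6 (mod 7); P is NOT on the curve.

Evaluate F(6, 1, 5) term-by-term (mod 7).
  X**3 ↦ 1·216·1·1 = 216
  2*X**2*Y ↦ 2·36·1·1 = 72
  -2*X*Y**2 ↦ -2·6·1·1 = -12
  3*X*Y*Z ↦ 3·6·1·5 = 90
  -2*X*Z**2 ↦ -2·6·1·25 = -300
  -2*Y**3 ↦ -2·1·1·1 = -2
  -2*Y**2*Z ↦ -2·1·1·5 = -10
  Y*Z**2 ↦ 1·1·1·25 = 25
  3*Z**3 ↦ 3·1·1·125 = 375
Sum: F(6, 1, 5) = (216) + (72) + (-12) + (90) + (-300) + (-2) + (-10) + (25) + (375) = 454.
Reducing mod 7: 454 ≡ 6 (mod 7).
Since F(a, b, c) ≡ 6 ≠ 0 (mod 7), P does NOT lie on the curve.


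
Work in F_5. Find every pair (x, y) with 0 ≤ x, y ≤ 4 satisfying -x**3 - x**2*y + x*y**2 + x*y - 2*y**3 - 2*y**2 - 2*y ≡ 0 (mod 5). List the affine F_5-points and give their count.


Affine F_5-points: {(0, 0), (1, 2), (1, 3), (3, 2), (4, 2)}; count = 5.

For each of the 25 pairs (x, y) ∈ F_5², evaluate f(x, y) mod 5. Record the zeros.
  x = 0: [0↦0, 1↦4, 2↦2, 3↦2, 4↦2]  zeros at y ∈ {0}
  x = 1: [0↦4, 1↦4, 2↦0, 3↦0, 4↦2]  zeros at y ∈ {2, 3}
  x = 2: [0↦2, 1↦1, 2↦3, 3↦1, 4↦3]  zeros at y ∈ ∅
  x = 3: [0↦3, 1↦4, 2↦0, 3↦4, 4↦4]  zeros at y ∈ {2}
  x = 4: [0↦1, 1↦2, 2↦0, 3↦3, 4↦4]  zeros at y ∈ {2}
Collecting zeros: affine points = {(0, 0), (1, 2), (1, 3), (3, 2), (4, 2)}.
Total count |C(F_5)_aff| = 5.


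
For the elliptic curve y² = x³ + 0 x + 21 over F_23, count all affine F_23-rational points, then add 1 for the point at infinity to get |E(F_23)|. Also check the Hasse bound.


Affine points = {(2, 11), (2, 12), (3, 5), (3, 18), (4, 4), (4, 19), (5, 10), (5, 13), (8, 2), (8, 21), (10, 3), (10, 20), (11, 8), (11, 15), (12, 1), (12, 22), (16, 0), (17, 9), (17, 14), (19, 7), (19, 16), (21, 6), (21, 17)}; affine count = 23; |E(F_23)| = 24.

Discriminant check: Δ ∝ 4a³ + 27b² = 4·0³ + 27·21² = 4·0 + 27·441 ≡ 16 (mod 23). Nonzero ⇒ E is nonsingular.
For each x ∈ F_23, compute rhs = x³ + 0·x + 21 mod 23, then count y ∈ F_23 with y² ≡ rhs.
  x = 0: rhs = 21, matching y values: none (0 points).
  x = 1: rhs = 22, matching y values: none (0 points).
  x = 2: rhs = 6, matching y values: 11, 12 (2 points).
  x = 3: rhs = 2, matching y values: 5, 18 (2 points).
  x = 4: rhs = 16, matching y values: 4, 19 (2 points).
  x = 5: rhs = 8, matching y values: 10, 13 (2 points).
  x = 6: rhs = 7, matching y values: none (0 points).
  x = 7: rhs = 19, matching y values: none (0 points).
  x = 8: rhs = 4, matching y values: 2, 21 (2 points).
  x = 9: rhs = 14, matching y values: none (0 points).
  x = 10: rhs = 9, matching y values: 3, 20 (2 points).
  x = 11: rhs = 18, matching y values: 8, 15 (2 points).
  x = 12: rhs = 1, matching y values: 1, 22 (2 points).
  x = 13: rhs = 10, matching y values: none (0 points).
  x = 14: rhs = 5, matching y values: none (0 points).
  x = 15: rhs = 15, matching y values: none (0 points).
  x = 16: rhs = 0, matching y values: 0 (1 points).
  x = 17: rhs = 12, matching y values: 9, 14 (2 points).
  x = 18: rhs = 11, matching y values: none (0 points).
  x = 19: rhs = 3, matching y values: 7, 16 (2 points).
  x = 20: rhs = 17, matching y values: none (0 points).
  x = 21: rhs = 13, matching y values: 6, 17 (2 points).
  x = 22: rhs = 20, matching y values: none (0 points).
Total affine count: 23.
Full point count |E(F_23)| = 23 + 1 = 24.
Hasse bound: |24 − (23+1)| = |0| = 0 ≤ 2√23 ≈ 9.5917 ✓.


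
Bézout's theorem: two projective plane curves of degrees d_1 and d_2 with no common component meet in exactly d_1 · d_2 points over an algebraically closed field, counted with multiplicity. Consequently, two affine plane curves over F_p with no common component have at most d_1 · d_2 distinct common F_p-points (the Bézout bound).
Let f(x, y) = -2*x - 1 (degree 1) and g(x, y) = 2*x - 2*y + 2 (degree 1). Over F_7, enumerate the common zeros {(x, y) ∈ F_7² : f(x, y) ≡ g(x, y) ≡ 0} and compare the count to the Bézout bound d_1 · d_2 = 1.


Common zeros: {(3, 4)}; count = 1; Bézout bound = 1.

deg(f) = 1, deg(g) = 1, so Bézout bound = 1.
Scan x ∈ F_7. For each x, list the y ∈ F_7 with f(x, y) ≡ 0 and those with g(x, y) ≡ 0 (mod 7); the common zeros in that column are the intersection.
  x = 0: f ≡ 0 at y ∈ ∅; g ≡ 0 at y ∈ {1}; common: ∅.
  x = 1: f ≡ 0 at y ∈ ∅; g ≡ 0 at y ∈ {2}; common: ∅.
  x = 2: f ≡ 0 at y ∈ ∅; g ≡ 0 at y ∈ {3}; common: ∅.
  x = 3: f ≡ 0 at y ∈ {0, 1, 2, 3, 4, 5, 6}; g ≡ 0 at y ∈ {4}; common: {4}.
  x = 4: f ≡ 0 at y ∈ ∅; g ≡ 0 at y ∈ {5}; common: ∅.
  x = 5: f ≡ 0 at y ∈ ∅; g ≡ 0 at y ∈ {6}; common: ∅.
  x = 6: f ≡ 0 at y ∈ ∅; g ≡ 0 at y ∈ {0}; common: ∅.
Collecting: common zeros = {(3, 4)}, so the count is 1.
Comparison with the Bézout bound: 1 ≤ 1 = deg(f)·deg(g), as expected for curves with no common component (the bound is attained).


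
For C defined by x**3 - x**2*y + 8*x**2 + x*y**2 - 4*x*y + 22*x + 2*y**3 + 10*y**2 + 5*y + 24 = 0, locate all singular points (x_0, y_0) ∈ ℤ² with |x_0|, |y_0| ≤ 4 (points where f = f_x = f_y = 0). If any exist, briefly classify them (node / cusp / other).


Singular points: {(-3, -1)}; classification: cusp.

Compute partial derivatives:
  f_x = 3*x**2 - 2*x*y + 16*x + y**2 - 4*y + 22.
  f_y = -x**2 + 2*x*y - 4*x + 6*y**2 + 20*y + 5.
Scan x_0 ∈ {−4, ..., 4}. For each x_0, f_y(x_0, y) is a polynomial in y; find its integer roots y ∈ {−4, ..., 4}, then test f_x and f at those candidates.
  x = -4: f_y(-4, y) = 6*y**2 + 12*y + 5; no integer root y with |y| ≤ 4.
  x = -3: f_y(-3, y) = 6*y**2 + 14*y + 8; vanishes at y ∈ {-1}. (-3, -1): f_x = 0, f = 0 — SINGULAR.
  x = -2: f_y(-2, y) = 6*y**2 + 16*y + 9; no integer root y with |y| ≤ 4.
  x = -1: f_y(-1, y) = 6*y**2 + 18*y + 8; no integer root y with |y| ≤ 4.
  x = 0: f_y(0, y) = 6*y**2 + 20*y + 5; no integer root y with |y| ≤ 4.
  x = 1: f_y(1, y) = 6*y**2 + 22*y; vanishes at y ∈ {0}. (1, 0): f_x = 41 ≠ 0.
  x = 2: f_y(2, y) = 6*y**2 + 24*y - 7; no integer root y with |y| ≤ 4.
  x = 3: f_y(3, y) = 6*y**2 + 26*y - 16; no integer root y with |y| ≤ 4.
  x = 4: f_y(4, y) = 6*y**2 + 28*y - 27; no integer root y with |y| ≤ 4.
Only singular point on the grid: (-3, -1).
Classify: substitute x = -3 + u, y = -1 + v and expand: f = u**3 - u**2*v + u*v**2 + 2*v**3 + v**2.
No constant or linear terms (consistent with a singular point). Quadratic part: v**2. Cubic part: u**3 - u**2*v + u*v**2 + 2*v**3.
The quadratic part v**2 is a perfect square, so there is a single (double) tangent line v = 0, i.e. y = -1. Restricting the cubic part to that line (v = 0) leaves u**3 ≠ 0, so f is not divisible by v and the branch is v² ≈ -u**3 to lowest order — this is a cusp.
Classification: cusp.


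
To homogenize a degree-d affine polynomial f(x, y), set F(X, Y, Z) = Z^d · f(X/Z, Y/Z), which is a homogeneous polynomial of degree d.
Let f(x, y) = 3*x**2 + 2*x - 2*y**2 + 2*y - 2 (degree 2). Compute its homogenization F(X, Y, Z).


F(X, Y, Z) = 3*X**2 + 2*X*Z - 2*Y**2 + 2*Y*Z - 2*Z**2

deg(f) = 2.
Substitute x = X/Z, y = Y/Z into f, then multiply by Z^2.
  monomial 3·x^2·y^0 ↦ 3·X^2·Y^0·Z^0.
  monomial 2·x^1·y^0 ↦ 2·X^1·Y^0·Z^1.
  monomial -2·x^0·y^2 ↦ -2·X^0·Y^2·Z^0.
  monomial 2·x^0·y^1 ↦ 2·X^0·Y^1·Z^1.
  monomial -2·x^0·y^0 ↦ -2·X^0·Y^0·Z^2.
Collecting: F(X, Y, Z) = 3*X**2 + 2*X*Z - 2*Y**2 + 2*Y*Z - 2*Z**2.


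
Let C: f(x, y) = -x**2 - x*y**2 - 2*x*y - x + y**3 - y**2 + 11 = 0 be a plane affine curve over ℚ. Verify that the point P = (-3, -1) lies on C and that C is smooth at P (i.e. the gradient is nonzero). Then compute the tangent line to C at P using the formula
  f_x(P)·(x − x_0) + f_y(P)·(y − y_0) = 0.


Tangent line at P: 6*x + 5*y + 23 = 0.

Step 1: f(-3, -1) = 0, so P lies on C.
Step 2: partial derivatives
  f_x(x, y) = -2*x - y**2 - 2*y - 1, f_y(x, y) = -2*x*y - 2*x + 3*y**2 - 2*y.
  f_x(P) = 6, f_y(P) = 5 (gradient nonzero, so P is smooth).
Step 3: tangent line at P: 6·(x − -3) + 5·(y − -1) = 0.
Expanding: 6*x + 5*y + 23 = 0.


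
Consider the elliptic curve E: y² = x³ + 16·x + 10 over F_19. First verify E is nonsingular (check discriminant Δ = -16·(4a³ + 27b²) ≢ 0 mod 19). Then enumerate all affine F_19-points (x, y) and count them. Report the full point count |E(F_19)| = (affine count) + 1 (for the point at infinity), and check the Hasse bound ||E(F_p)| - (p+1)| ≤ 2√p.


Affine points = {(3, 3), (3, 16), (4, 9), (4, 10), (5, 5), (5, 14), (7, 3), (7, 16), (8, 2), (8, 17), (9, 3), (9, 16), (10, 7), (10, 12), (11, 4), (11, 15), (12, 7), (12, 12), (16, 7), (16, 12)}; affine count = 20; |E(F_19)| = 21.

Discriminant check: Δ ∝ 4a³ + 27b² = 4·16³ + 27·10² = 4·4096 + 27·100 ≡ 8 (mod 19). Nonzero ⇒ E is nonsingular.
For each x ∈ F_19, compute rhs = x³ + 16·x + 10 mod 19, then count y ∈ F_19 with y² ≡ rhs.
  x = 0: rhs = 10, matching y values: none (0 points).
  x = 1: rhs = 8, matching y values: none (0 points).
  x = 2: rhs = 12, matching y values: none (0 points).
  x = 3: rhs = 9, matching y values: 3, 16 (2 points).
  x = 4: rhs = 5, matching y values: 9, 10 (2 points).
  x = 5: rhs = 6, matching y values: 5, 14 (2 points).
  x = 6: rhs = 18, matching y values: none (0 points).
  x = 7: rhs = 9, matching y values: 3, 16 (2 points).
  x = 8: rhs = 4, matching y values: 2, 17 (2 points).
  x = 9: rhs = 9, matching y values: 3, 16 (2 points).
  x = 10: rhs = 11, matching y values: 7, 12 (2 points).
  x = 11: rhs = 16, matching y values: 4, 15 (2 points).
  x = 12: rhs = 11, matching y values: 7, 12 (2 points).
  x = 13: rhs = 2, matching y values: none (0 points).
  x = 14: rhs = 14, matching y values: none (0 points).
  x = 15: rhs = 15, matching y values: none (0 points).
  x = 16: rhs = 11, matching y values: 7, 12 (2 points).
  x = 17: rhs = 8, matching y values: none (0 points).
  x = 18: rhs = 12, matching y values: none (0 points).
Total affine count: 20.
Full point count |E(F_19)| = 20 + 1 = 21.
Hasse bound: |21 − (19+1)| = |1| = 1 ≤ 2√19 ≈ 8.7178 ✓.


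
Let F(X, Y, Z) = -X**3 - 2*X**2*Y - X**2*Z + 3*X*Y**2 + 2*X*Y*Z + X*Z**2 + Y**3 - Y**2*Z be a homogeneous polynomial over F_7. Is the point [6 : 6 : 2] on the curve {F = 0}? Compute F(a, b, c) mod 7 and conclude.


F(6,6,2) ≡ 2 (mod 7); P is NOT on the curve.

Evaluate F(6, 6, 2) term-by-term (mod 7).
  -X**3 ↦ -1·216·1·1 = -216
  -2*X**2*Y ↦ -2·36·6·1 = -432
  -X**2*Z ↦ -1·36·1·2 = -72
  3*X*Y**2 ↦ 3·6·36·1 = 648
  2*X*Y*Z ↦ 2·6·6·2 = 144
  X*Z**2 ↦ 1·6·1·4 = 24
  Y**3 ↦ 1·1·216·1 = 216
  -Y**2*Z ↦ -1·1·36·2 = -72
Sum: F(6, 6, 2) = (-216) + (-432) + (-72) + (648) + (144) + (24) + (216) + (-72) = 240.
Reducing mod 7: 240 ≡ 2 (mod 7).
Since F(a, b, c) ≡ 2 ≠ 0 (mod 7), P does NOT lie on the curve.


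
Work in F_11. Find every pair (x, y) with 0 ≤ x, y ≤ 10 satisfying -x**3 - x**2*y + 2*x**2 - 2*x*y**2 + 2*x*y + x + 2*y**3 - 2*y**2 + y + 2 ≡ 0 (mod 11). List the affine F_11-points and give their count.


Affine F_11-points: {(4, 7), (6, 7), (7, 2), (7, 7), (7, 10), (8, 0), (9, 9), (10, 8)}; count = 8.

For each of the 121 pairs (x, y) ∈ F_11², evaluate f(x, y) mod 11. Record the zeros.
  x = 0: [0↦2, 1↦3, 2↦1, 3↦8, 4↦3, 5↦9, 6↦5, 7↦3, 8↦4, 9↦9, 10↦8]  zeros at y ∈ ∅
  x = 1: [0↦4, 1↦4, 2↦8, 3↦6, 4↦10, 5↦10, 6↦7, 7↦2, 8↦7, 9↦1, 10↦7]  zeros at y ∈ ∅
  x = 2: [0↦4, 1↦1, 2↦9, 3↦7, 4↦7, 5↦10, 6↦6, 7↦7, 8↦3, 9↦6, 10↦6]  zeros at y ∈ ∅
  x = 3: [0↦7, 1↦10, 2↦9, 3↦5, 4↦10, 5↦3, 6↦7, 7↦1, 8↦8, 9↦7, 10↦10]  zeros at y ∈ ∅
  x = 4: [0↦7, 1↦3, 2↦2, 3↦5, 4↦2, 5↦5, 6↦4, 7↦0, 8↦5, 9↦9, 10↦2]  zeros at y ∈ {7}
  x = 5: [0↦9, 1↦7, 2↦4, 3↦1, 4↦10, 5↦10, 6↦2, 7↦9, 8↦10, 9↦6, 10↦9]  zeros at y ∈ ∅
  x = 6: [0↦7, 1↦5, 2↦9, 3↦9, 4↦6, 5↦1, 6↦6, 7↦0, 8↦6, 9↦3, 10↦3]  zeros at y ∈ {7}
  x = 7: [0↦6, 1↦2, 2↦0, 3↦1, 4↦6, 5↦5, 6↦10, 7↦0, 8↦9, 9↦5, 10↦0]  zeros at y ∈ {2, 7, 10}
  x = 8: [0↦0, 1↦3, 2↦4, 3↦4, 4↦4, 5↦5, 6↦8, 7↦3, 8↦2, 9↦6, 10↦5]  zeros at y ∈ {0}
  x = 9: [0↦5, 1↦2, 2↦4, 3↦1, 4↦5, 5↦6, 6↦5, 7↦3, 8↦1, 9↦0, 10↦1]  zeros at y ∈ {9}
  x = 10: [0↦4, 1↦4, 2↦5, 3↦8, 4↦3, 5↦2, 6↦6, 7↦5, 8↦0, 9↦3, 10↦4]  zeros at y ∈ {8}
Collecting zeros: affine points = {(4, 7), (6, 7), (7, 2), (7, 7), (7, 10), (8, 0), (9, 9), (10, 8)}.
Total count |C(F_11)_aff| = 8.


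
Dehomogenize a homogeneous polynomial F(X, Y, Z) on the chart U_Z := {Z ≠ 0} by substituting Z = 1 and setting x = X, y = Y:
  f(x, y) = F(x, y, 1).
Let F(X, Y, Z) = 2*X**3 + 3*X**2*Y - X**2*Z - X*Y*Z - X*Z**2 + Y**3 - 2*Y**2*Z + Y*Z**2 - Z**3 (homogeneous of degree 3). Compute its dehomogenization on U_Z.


f(x, y) = 2*x**3 + 3*x**2*y - x**2 - x*y - x + y**3 - 2*y**2 + y - 1

On U_Z we set Z = 1. Each monomial c·X^i·Y^j·Z^k in F becomes c·x^i·y^j·1^k = c·x^i·y^j.
Substituting Z = 1: F(X, Y, 1) = 2*x**3 + 3*x**2*y - x**2 - x*y - x + y**3 - 2*y**2 + y - 1.
Note: deg(f) ≤ deg(F) = 3; strict inequality happens when F is divisible by Z (lost terms).


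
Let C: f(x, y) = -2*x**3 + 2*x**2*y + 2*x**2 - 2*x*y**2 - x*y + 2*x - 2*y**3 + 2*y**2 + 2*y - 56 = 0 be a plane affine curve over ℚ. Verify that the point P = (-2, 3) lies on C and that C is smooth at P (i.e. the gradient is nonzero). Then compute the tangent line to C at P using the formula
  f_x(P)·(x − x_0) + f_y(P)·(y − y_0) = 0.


Tangent line at P: -75*x - 6*y - 132 = 0.

Step 1: f(-2, 3) = 0, so P lies on C.
Step 2: partial derivatives
  f_x(x, y) = -6*x**2 + 4*x*y + 4*x - 2*y**2 - y + 2, f_y(x, y) = 2*x**2 - 4*x*y - x - 6*y**2 + 4*y + 2.
  f_x(P) = -75, f_y(P) = -6 (gradient nonzero, so P is smooth).
Step 3: tangent line at P: -75·(x − -2) + -6·(y − 3) = 0.
Expanding: -75*x - 6*y - 132 = 0.


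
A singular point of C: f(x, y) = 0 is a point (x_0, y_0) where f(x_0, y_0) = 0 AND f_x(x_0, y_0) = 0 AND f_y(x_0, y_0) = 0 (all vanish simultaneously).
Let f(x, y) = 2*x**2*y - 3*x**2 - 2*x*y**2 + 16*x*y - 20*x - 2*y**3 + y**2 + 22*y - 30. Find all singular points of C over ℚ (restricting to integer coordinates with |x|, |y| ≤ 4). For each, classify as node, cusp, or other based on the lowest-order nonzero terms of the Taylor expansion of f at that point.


Singular points: {(-3, 1)}; classification: node.

Compute partial derivatives:
  f_x = 4*x*y - 6*x - 2*y**2 + 16*y - 20.
  f_y = 2*x**2 - 4*x*y + 16*x - 6*y**2 + 2*y + 22.
Scan x_0 ∈ {−4, ..., 4}. For each x_0, f_y(x_0, y) is a polynomial in y; find its integer roots y ∈ {−4, ..., 4}, then test f_x and f at those candidates.
  x = -4: f_y(-4, y) = -6*y**2 + 18*y - 10; no integer root y with |y| ≤ 4.
  x = -3: f_y(-3, y) = -6*y**2 + 14*y - 8; vanishes at y ∈ {1}. (-3, 1): f_x = 0, f = 0 — SINGULAR.
  x = -2: f_y(-2, y) = -6*y**2 + 10*y - 2; no integer root y with |y| ≤ 4.
  x = -1: f_y(-1, y) = -6*y**2 + 6*y + 8; no integer root y with |y| ≤ 4.
  x = 0: f_y(0, y) = -6*y**2 + 2*y + 22; no integer root y with |y| ≤ 4.
  x = 1: f_y(1, y) = -6*y**2 - 2*y + 40; no integer root y with |y| ≤ 4.
  x = 2: f_y(2, y) = -6*y**2 - 6*y + 62; no integer root y with |y| ≤ 4.
  x = 3: f_y(3, y) = -6*y**2 - 10*y + 88; no integer root y with |y| ≤ 4.
  x = 4: f_y(4, y) = -6*y**2 - 14*y + 118; no integer root y with |y| ≤ 4.
Only singular point on the grid: (-3, 1).
Classify: substitute x = -3 + u, y = 1 + v and expand: f = 2*u**2*v - u**2 - 2*u*v**2 - 2*v**3 + v**2.
No constant or linear terms (consistent with a singular point). Quadratic part: -u**2 + v**2. Cubic part: 2*u**2*v - 2*u*v**2 - 2*v**3.
The quadratic part v**2 - u**2 = (v − u)(v + u) splits into two distinct linear factors, so there are two distinct tangent lines y − 1 = ±(x − -3) — this is a node (ordinary double point).
Classification: node.


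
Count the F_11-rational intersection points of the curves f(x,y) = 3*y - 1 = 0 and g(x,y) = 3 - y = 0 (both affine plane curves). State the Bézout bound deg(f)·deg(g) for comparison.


Common zeros: ∅; count = 0; Bézout bound = 1.

deg(f) = 1, deg(g) = 1, so Bézout bound = 1.
Scan x ∈ F_11. For each x, list the y ∈ F_11 with f(x, y) ≡ 0 and those with g(x, y) ≡ 0 (mod 11); the common zeros in that column are the intersection.
  x = 0: f ≡ 0 at y ∈ {4}; g ≡ 0 at y ∈ {3}; common: ∅.
  x = 1: f ≡ 0 at y ∈ {4}; g ≡ 0 at y ∈ {3}; common: ∅.
  x = 2: f ≡ 0 at y ∈ {4}; g ≡ 0 at y ∈ {3}; common: ∅.
  x = 3: f ≡ 0 at y ∈ {4}; g ≡ 0 at y ∈ {3}; common: ∅.
  x = 4: f ≡ 0 at y ∈ {4}; g ≡ 0 at y ∈ {3}; common: ∅.
  x = 5: f ≡ 0 at y ∈ {4}; g ≡ 0 at y ∈ {3}; common: ∅.
  x = 6: f ≡ 0 at y ∈ {4}; g ≡ 0 at y ∈ {3}; common: ∅.
  x = 7: f ≡ 0 at y ∈ {4}; g ≡ 0 at y ∈ {3}; common: ∅.
  x = 8: f ≡ 0 at y ∈ {4}; g ≡ 0 at y ∈ {3}; common: ∅.
  x = 9: f ≡ 0 at y ∈ {4}; g ≡ 0 at y ∈ {3}; common: ∅.
  x = 10: f ≡ 0 at y ∈ {4}; g ≡ 0 at y ∈ {3}; common: ∅.
Collecting: common zeros = ∅, so the count is 0.
Comparison with the Bézout bound: 0 ≤ 1 = deg(f)·deg(g), as expected for curves with no common component (the affine F_11-count falls short of the bound because intersections may lie at infinity, over extension fields, or carry multiplicity).


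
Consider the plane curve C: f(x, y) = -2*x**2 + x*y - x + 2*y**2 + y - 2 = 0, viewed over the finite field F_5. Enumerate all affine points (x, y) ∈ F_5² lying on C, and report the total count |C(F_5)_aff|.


Affine F_5-points: {(1, 0), (1, 4), (2, 3), (3, 4), (4, 2), (4, 3)}; count = 6.

For each of the 25 pairs (x, y) ∈ F_5², evaluate f(x, y) mod 5. Record the zeros.
  x = 0: [0↦3, 1↦1, 2↦3, 3↦4, 4↦4]  zeros at y ∈ ∅
  x = 1: [0↦0, 1↦4, 2↦2, 3↦4, 4↦0]  zeros at y ∈ {0, 4}
  x = 2: [0↦3, 1↦3, 2↦2, 3↦0, 4↦2]  zeros at y ∈ {3}
  x = 3: [0↦2, 1↦3, 2↦3, 3↦2, 4↦0]  zeros at y ∈ {4}
  x = 4: [0↦2, 1↦4, 2↦0, 3↦0, 4↦4]  zeros at y ∈ {2, 3}
Collecting zeros: affine points = {(1, 0), (1, 4), (2, 3), (3, 4), (4, 2), (4, 3)}.
Total count |C(F_5)_aff| = 6.


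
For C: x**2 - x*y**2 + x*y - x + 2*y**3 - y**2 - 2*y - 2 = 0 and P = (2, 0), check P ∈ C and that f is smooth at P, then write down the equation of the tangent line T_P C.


Tangent line at P: 3*x - 6 = 0.

Step 1: f(2, 0) = 0, so P lies on C.
Step 2: partial derivatives
  f_x(x, y) = 2*x - y**2 + y - 1, f_y(x, y) = -2*x*y + x + 6*y**2 - 2*y - 2.
  f_x(P) = 3, f_y(P) = 0 (gradient nonzero, so P is smooth).
Step 3: tangent line at P: 3·(x − 2) + 0·(y − 0) = 0.
Expanding: 3*x - 6 = 0.


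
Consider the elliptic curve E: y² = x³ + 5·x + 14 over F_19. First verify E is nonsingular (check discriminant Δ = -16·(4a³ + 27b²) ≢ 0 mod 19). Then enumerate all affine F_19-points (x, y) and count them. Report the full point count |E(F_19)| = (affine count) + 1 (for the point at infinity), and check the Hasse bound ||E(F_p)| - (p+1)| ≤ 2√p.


Affine points = {(1, 1), (1, 18), (9, 3), (9, 16), (10, 0), (12, 4), (12, 15), (14, 4), (14, 15), (15, 5), (15, 14)}; affine count = 11; |E(F_19)| = 12.

Discriminant check: Δ ∝ 4a³ + 27b² = 4·5³ + 27·14² = 4·125 + 27·196 ≡ 16 (mod 19). Nonzero ⇒ E is nonsingular.
For each x ∈ F_19, compute rhs = x³ + 5·x + 14 mod 19, then count y ∈ F_19 with y² ≡ rhs.
  x = 0: rhs = 14, matching y values: none (0 points).
  x = 1: rhs = 1, matching y values: 1, 18 (2 points).
  x = 2: rhs = 13, matching y values: none (0 points).
  x = 3: rhs = 18, matching y values: none (0 points).
  x = 4: rhs = 3, matching y values: none (0 points).
  x = 5: rhs = 12, matching y values: none (0 points).
  x = 6: rhs = 13, matching y values: none (0 points).
  x = 7: rhs = 12, matching y values: none (0 points).
  x = 8: rhs = 15, matching y values: none (0 points).
  x = 9: rhs = 9, matching y values: 3, 16 (2 points).
  x = 10: rhs = 0, matching y values: 0 (1 points).
  x = 11: rhs = 13, matching y values: none (0 points).
  x = 12: rhs = 16, matching y values: 4, 15 (2 points).
  x = 13: rhs = 15, matching y values: none (0 points).
  x = 14: rhs = 16, matching y values: 4, 15 (2 points).
  x = 15: rhs = 6, matching y values: 5, 14 (2 points).
  x = 16: rhs = 10, matching y values: none (0 points).
  x = 17: rhs = 15, matching y values: none (0 points).
  x = 18: rhs = 8, matching y values: none (0 points).
Total affine count: 11.
Full point count |E(F_19)| = 11 + 1 = 12.
Hasse bound: |12 − (19+1)| = |-8| = 8 ≤ 2√19 ≈ 8.7178 ✓.


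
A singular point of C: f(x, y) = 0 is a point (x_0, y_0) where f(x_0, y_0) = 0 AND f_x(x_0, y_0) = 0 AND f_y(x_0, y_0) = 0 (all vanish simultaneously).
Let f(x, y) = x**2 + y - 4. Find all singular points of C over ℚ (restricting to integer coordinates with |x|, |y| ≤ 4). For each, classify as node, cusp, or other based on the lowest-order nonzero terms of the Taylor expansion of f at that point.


No singular points in the scanned grid; C is smooth there.

Compute partial derivatives:
  f_x = 2*x.
  f_y = 1.
f_y = 1 is a nonzero constant, so f_y never vanishes: no point (x, y) can satisfy f = f_x = f_y = 0. In particular no (x, y) ∈ {−4, ..., 4}² is singular; the curve is smooth.


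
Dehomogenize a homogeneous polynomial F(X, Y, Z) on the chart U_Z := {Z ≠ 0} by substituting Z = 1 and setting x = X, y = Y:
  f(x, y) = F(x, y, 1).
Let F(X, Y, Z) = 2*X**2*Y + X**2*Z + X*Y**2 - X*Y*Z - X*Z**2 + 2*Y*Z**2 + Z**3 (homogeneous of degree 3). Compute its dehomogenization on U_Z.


f(x, y) = 2*x**2*y + x**2 + x*y**2 - x*y - x + 2*y + 1

On U_Z we set Z = 1. Each monomial c·X^i·Y^j·Z^k in F becomes c·x^i·y^j·1^k = c·x^i·y^j.
Substituting Z = 1: F(X, Y, 1) = 2*x**2*y + x**2 + x*y**2 - x*y - x + 2*y + 1.
Note: deg(f) ≤ deg(F) = 3; strict inequality happens when F is divisible by Z (lost terms).


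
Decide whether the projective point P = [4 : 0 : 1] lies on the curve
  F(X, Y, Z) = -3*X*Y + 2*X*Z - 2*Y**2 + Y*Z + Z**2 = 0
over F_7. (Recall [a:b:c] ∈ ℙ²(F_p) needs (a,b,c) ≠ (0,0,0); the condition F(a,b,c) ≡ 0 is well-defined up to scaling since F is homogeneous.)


F(4,0,1) ≡ 2 (mod 7); P is NOT on the curve.

Evaluate F(4, 0, 1) term-by-term (mod 7).
  -3*X*Y ↦ -3·4·0·1 = 0
  2*X*Z ↦ 2·4·1·1 = 8
  -2*Y**2 ↦ -2·1·0·1 = 0
  Y*Z ↦ 1·1·0·1 = 0
  Z**2 ↦ 1·1·1·1 = 1
Sum: F(4, 0, 1) = (0) + (8) + (0) + (0) + (1) = 9.
Reducing mod 7: 9 ≡ 2 (mod 7).
Since F(a, b, c) ≡ 2 ≠ 0 (mod 7), P does NOT lie on the curve.


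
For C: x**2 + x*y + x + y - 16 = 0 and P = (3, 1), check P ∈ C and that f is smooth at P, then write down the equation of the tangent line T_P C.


Tangent line at P: 8*x + 4*y - 28 = 0.

Step 1: f(3, 1) = 0, so P lies on C.
Step 2: partial derivatives
  f_x(x, y) = 2*x + y + 1, f_y(x, y) = x + 1.
  f_x(P) = 8, f_y(P) = 4 (gradient nonzero, so P is smooth).
Step 3: tangent line at P: 8·(x − 3) + 4·(y − 1) = 0.
Expanding: 8*x + 4*y - 28 = 0.


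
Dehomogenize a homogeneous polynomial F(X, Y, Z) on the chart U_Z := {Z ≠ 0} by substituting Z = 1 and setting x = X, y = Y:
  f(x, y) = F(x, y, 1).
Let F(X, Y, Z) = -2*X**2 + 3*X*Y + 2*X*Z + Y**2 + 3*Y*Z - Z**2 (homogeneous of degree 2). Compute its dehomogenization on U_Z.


f(x, y) = -2*x**2 + 3*x*y + 2*x + y**2 + 3*y - 1

On U_Z we set Z = 1. Each monomial c·X^i·Y^j·Z^k in F becomes c·x^i·y^j·1^k = c·x^i·y^j.
Substituting Z = 1: F(X, Y, 1) = -2*x**2 + 3*x*y + 2*x + y**2 + 3*y - 1.
Note: deg(f) ≤ deg(F) = 2; strict inequality happens when F is divisible by Z (lost terms).


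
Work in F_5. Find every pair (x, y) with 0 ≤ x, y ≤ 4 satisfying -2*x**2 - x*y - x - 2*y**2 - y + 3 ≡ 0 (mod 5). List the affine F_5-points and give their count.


Affine F_5-points: {(0, 1), (1, 0), (1, 4), (4, 1), (4, 4)}; count = 5.

For each of the 25 pairs (x, y) ∈ F_5², evaluate f(x, y) mod 5. Record the zeros.
  x = 0: [0↦3, 1↦0, 2↦3, 3↦2, 4↦2]  zeros at y ∈ {1}
  x = 1: [0↦0, 1↦1, 2↦3, 3↦1, 4↦0]  zeros at y ∈ {0, 4}
  x = 2: [0↦3, 1↦3, 2↦4, 3↦1, 4↦4]  zeros at y ∈ ∅
  x = 3: [0↦2, 1↦1, 2↦1, 3↦2, 4↦4]  zeros at y ∈ ∅
  x = 4: [0↦2, 1↦0, 2↦4, 3↦4, 4↦0]  zeros at y ∈ {1, 4}
Collecting zeros: affine points = {(0, 1), (1, 0), (1, 4), (4, 1), (4, 4)}.
Total count |C(F_5)_aff| = 5.
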